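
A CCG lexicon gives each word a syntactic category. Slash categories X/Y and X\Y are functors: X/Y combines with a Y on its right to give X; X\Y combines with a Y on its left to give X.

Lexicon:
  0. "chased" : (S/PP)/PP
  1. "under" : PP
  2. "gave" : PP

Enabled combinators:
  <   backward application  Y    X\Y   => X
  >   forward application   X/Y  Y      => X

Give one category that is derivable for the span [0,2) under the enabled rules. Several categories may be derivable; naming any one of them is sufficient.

[0,3] S   >
  [0,2] S/PP   >
    [0,1] "chased" : (S/PP)/PP
    [1,2] "under" : PP
  [2,3] "gave" : PP

S/PP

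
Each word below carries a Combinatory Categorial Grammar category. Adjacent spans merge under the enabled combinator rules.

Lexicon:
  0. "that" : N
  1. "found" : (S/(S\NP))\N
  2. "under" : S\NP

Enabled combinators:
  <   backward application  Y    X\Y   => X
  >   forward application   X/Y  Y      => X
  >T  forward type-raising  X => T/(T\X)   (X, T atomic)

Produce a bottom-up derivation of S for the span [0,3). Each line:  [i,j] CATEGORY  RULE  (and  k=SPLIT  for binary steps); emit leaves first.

[0,1] N  lex  "that"
[1,2] (S/(S\NP))\N  lex  "found"
[0,2] S/(S\NP)  <  k=1
[2,3] S\NP  lex  "under"
[0,3] S  >  k=2

[0,3] S   >
  [0,2] S/(S\NP)   <
    [0,1] "that" : N
    [1,2] "found" : (S/(S\NP))\N
  [2,3] "under" : S\NP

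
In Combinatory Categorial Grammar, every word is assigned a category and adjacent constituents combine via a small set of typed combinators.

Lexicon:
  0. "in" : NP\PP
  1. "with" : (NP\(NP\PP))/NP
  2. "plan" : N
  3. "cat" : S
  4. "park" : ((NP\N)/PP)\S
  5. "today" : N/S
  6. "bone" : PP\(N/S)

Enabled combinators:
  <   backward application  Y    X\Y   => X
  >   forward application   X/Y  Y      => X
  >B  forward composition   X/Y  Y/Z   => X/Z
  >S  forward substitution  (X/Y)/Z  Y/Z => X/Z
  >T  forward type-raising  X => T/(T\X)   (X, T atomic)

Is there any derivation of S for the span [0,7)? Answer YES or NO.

NO

NP\PP (NP\(NP\PP))/NP N S ((NP\N)/PP)\S N/S PP\(N/S)
CKY chart[0,7] = {N/(N\NP), NP, NP/(NP\NP), PP/(PP\NP), S/(S\NP)}; S ∉ chart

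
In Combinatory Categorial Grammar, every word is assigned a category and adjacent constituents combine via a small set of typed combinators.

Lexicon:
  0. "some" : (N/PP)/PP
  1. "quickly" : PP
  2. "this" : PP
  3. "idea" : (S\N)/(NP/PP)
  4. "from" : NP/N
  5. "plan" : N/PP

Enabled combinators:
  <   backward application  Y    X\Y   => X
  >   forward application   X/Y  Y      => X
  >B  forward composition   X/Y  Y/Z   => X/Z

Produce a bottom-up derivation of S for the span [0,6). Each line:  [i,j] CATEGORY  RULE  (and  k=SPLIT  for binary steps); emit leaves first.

[0,1] (N/PP)/PP  lex  "some"
[1,2] PP  lex  "quickly"
[0,2] N/PP  >  k=1
[2,3] PP  lex  "this"
[0,3] N  >  k=2
[3,4] (S\N)/(NP/PP)  lex  "idea"
[4,5] NP/N  lex  "from"
[5,6] N/PP  lex  "plan"
[4,6] NP/PP  >B  k=5
[3,6] S\N  >  k=4
[0,6] S  <  k=3

[0,6] S   <
  [0,3] N   >
    [0,2] N/PP   >
      [0,1] "some" : (N/PP)/PP
      [1,2] "quickly" : PP
    [2,3] "this" : PP
  [3,6] S\N   >
    [3,4] "idea" : (S\N)/(NP/PP)
    [4,6] NP/PP   >B
      [4,5] "from" : NP/N
      [5,6] "plan" : N/PP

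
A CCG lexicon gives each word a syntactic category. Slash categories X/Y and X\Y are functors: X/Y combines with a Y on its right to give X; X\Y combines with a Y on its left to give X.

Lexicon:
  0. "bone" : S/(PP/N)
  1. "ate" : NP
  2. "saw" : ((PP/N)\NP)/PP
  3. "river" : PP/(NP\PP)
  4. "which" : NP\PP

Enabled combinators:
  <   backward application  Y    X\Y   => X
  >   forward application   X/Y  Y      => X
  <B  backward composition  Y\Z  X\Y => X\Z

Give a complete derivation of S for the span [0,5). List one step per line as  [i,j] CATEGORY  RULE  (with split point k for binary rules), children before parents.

[0,5] S   >
  [0,1] "bone" : S/(PP/N)
  [1,5] PP/N   <
    [1,2] "ate" : NP
    [2,5] (PP/N)\NP   >
      [2,3] "saw" : ((PP/N)\NP)/PP
      [3,5] PP   >
        [3,4] "river" : PP/(NP\PP)
        [4,5] "which" : NP\PP

[0,1] S/(PP/N)  lex  "bone"
[1,2] NP  lex  "ate"
[2,3] ((PP/N)\NP)/PP  lex  "saw"
[3,4] PP/(NP\PP)  lex  "river"
[4,5] NP\PP  lex  "which"
[3,5] PP  >  k=4
[2,5] (PP/N)\NP  >  k=3
[1,5] PP/N  <  k=2
[0,5] S  >  k=1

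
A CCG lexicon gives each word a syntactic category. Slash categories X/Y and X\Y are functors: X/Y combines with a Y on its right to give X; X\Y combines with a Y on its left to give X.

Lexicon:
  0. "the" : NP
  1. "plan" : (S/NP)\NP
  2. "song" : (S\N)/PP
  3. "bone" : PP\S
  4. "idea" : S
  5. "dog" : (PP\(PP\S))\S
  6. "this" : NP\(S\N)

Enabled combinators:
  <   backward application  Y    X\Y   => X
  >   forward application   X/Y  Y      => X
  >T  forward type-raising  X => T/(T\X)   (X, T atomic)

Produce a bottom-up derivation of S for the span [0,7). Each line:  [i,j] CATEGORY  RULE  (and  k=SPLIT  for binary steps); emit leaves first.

[0,1] NP  lex  "the"
[1,2] (S/NP)\NP  lex  "plan"
[0,2] S/NP  <  k=1
[2,3] (S\N)/PP  lex  "song"
[3,4] PP\S  lex  "bone"
[4,5] S  lex  "idea"
[5,6] (PP\(PP\S))\S  lex  "dog"
[4,6] PP\(PP\S)  <  k=5
[3,6] PP  <  k=4
[2,6] S\N  >  k=3
[6,7] NP\(S\N)  lex  "this"
[2,7] NP  <  k=6
[0,7] S  >  k=2

[0,7] S   >
  [0,2] S/NP   <
    [0,1] "the" : NP
    [1,2] "plan" : (S/NP)\NP
  [2,7] NP   <
    [2,6] S\N   >
      [2,3] "song" : (S\N)/PP
      [3,6] PP   <
        [3,4] "bone" : PP\S
        [4,6] PP\(PP\S)   <
          [4,5] "idea" : S
          [5,6] "dog" : (PP\(PP\S))\S
    [6,7] "this" : NP\(S\N)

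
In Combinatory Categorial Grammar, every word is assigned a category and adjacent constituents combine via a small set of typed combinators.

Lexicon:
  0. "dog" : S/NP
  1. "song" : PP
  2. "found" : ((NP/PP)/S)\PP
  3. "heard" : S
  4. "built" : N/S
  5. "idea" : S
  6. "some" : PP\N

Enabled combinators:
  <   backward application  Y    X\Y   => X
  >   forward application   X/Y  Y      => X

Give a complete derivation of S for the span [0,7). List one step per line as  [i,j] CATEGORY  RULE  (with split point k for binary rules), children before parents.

[0,1] S/NP  lex  "dog"
[1,2] PP  lex  "song"
[2,3] ((NP/PP)/S)\PP  lex  "found"
[1,3] (NP/PP)/S  <  k=2
[3,4] S  lex  "heard"
[1,4] NP/PP  >  k=3
[4,5] N/S  lex  "built"
[5,6] S  lex  "idea"
[4,6] N  >  k=5
[6,7] PP\N  lex  "some"
[4,7] PP  <  k=6
[1,7] NP  >  k=4
[0,7] S  >  k=1

[0,7] S   >
  [0,1] "dog" : S/NP
  [1,7] NP   >
    [1,4] NP/PP   >
      [1,3] (NP/PP)/S   <
        [1,2] "song" : PP
        [2,3] "found" : ((NP/PP)/S)\PP
      [3,4] "heard" : S
    [4,7] PP   <
      [4,6] N   >
        [4,5] "built" : N/S
        [5,6] "idea" : S
      [6,7] "some" : PP\N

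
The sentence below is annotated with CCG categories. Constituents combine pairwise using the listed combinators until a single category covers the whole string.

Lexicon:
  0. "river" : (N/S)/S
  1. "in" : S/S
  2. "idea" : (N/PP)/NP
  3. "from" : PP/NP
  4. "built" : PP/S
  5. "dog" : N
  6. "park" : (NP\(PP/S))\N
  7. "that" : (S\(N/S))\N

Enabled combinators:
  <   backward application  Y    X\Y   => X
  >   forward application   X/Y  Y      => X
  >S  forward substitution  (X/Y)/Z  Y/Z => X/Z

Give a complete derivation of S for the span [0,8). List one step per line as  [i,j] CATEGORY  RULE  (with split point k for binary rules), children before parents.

[0,1] (N/S)/S  lex  "river"
[1,2] S/S  lex  "in"
[0,2] N/S  >S  k=1
[2,3] (N/PP)/NP  lex  "idea"
[3,4] PP/NP  lex  "from"
[2,4] N/NP  >S  k=3
[4,5] PP/S  lex  "built"
[5,6] N  lex  "dog"
[6,7] (NP\(PP/S))\N  lex  "park"
[5,7] NP\(PP/S)  <  k=6
[4,7] NP  <  k=5
[2,7] N  >  k=4
[7,8] (S\(N/S))\N  lex  "that"
[2,8] S\(N/S)  <  k=7
[0,8] S  <  k=2

[0,8] S   <
  [0,2] N/S   >S
    [0,1] "river" : (N/S)/S
    [1,2] "in" : S/S
  [2,8] S\(N/S)   <
    [2,7] N   >
      [2,4] N/NP   >S
        [2,3] "idea" : (N/PP)/NP
        [3,4] "from" : PP/NP
      [4,7] NP   <
        [4,5] "built" : PP/S
        [5,7] NP\(PP/S)   <
          [5,6] "dog" : N
          [6,7] "park" : (NP\(PP/S))\N
    [7,8] "that" : (S\(N/S))\N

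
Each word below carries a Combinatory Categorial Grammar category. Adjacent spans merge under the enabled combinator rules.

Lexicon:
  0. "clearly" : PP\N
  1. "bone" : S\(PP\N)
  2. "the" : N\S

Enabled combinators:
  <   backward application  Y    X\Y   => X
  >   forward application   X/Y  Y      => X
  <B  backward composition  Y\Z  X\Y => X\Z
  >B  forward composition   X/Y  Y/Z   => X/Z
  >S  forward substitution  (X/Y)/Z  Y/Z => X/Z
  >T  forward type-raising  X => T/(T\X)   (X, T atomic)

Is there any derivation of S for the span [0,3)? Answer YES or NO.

NO

PP\N S\(PP\N) N\S
CKY chart[0,3] = {N, N/(N\N), NP/(NP\N), PP/(PP\N), S/(S\N)}; S ∉ chart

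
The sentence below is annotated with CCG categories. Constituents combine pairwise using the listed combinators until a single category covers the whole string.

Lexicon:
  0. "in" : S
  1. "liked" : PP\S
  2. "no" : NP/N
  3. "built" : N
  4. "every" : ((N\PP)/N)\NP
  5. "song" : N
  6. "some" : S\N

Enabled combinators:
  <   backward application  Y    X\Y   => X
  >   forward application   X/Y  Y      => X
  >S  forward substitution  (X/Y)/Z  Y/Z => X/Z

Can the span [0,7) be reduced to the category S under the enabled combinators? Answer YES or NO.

[0,7] S   <
  [0,6] N   <
    [0,2] PP   <
      [0,1] "in" : S
      [1,2] "liked" : PP\S
    [2,6] N\PP   >
      [2,5] (N\PP)/N   <
        [2,4] NP   >
          [2,3] "no" : NP/N
          [3,4] "built" : N
        [4,5] "every" : ((N\PP)/N)\NP
      [5,6] "song" : N
  [6,7] "some" : S\N

YES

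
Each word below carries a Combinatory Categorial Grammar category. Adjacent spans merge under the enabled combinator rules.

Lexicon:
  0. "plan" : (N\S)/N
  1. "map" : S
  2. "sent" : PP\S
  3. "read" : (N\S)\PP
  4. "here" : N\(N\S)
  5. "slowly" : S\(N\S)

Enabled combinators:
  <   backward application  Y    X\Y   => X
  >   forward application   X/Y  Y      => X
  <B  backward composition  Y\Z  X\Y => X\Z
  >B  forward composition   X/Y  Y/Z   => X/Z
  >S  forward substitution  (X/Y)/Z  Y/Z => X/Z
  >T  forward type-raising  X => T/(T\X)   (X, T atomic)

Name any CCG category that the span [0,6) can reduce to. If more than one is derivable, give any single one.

[0,6] S   <
  [0,5] N\S   >
    [0,1] "plan" : (N\S)/N
    [1,5] N   <
      [1,3] PP   <
        [1,2] "map" : S
        [2,3] "sent" : PP\S
      [3,5] N\PP   <B
        [3,4] "read" : (N\S)\PP
        [4,5] "here" : N\(N\S)
  [5,6] "slowly" : S\(N\S)

S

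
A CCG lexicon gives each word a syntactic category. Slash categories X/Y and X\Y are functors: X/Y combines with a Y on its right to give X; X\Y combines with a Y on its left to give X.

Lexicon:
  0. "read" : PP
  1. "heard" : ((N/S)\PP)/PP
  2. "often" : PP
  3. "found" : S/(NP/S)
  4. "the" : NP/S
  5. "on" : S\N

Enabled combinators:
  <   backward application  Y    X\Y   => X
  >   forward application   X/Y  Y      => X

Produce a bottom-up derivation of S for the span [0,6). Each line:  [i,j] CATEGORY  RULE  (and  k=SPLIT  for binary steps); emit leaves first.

[0,6] S   <
  [0,5] N   >
    [0,3] N/S   <
      [0,1] "read" : PP
      [1,3] (N/S)\PP   >
        [1,2] "heard" : ((N/S)\PP)/PP
        [2,3] "often" : PP
    [3,5] S   >
      [3,4] "found" : S/(NP/S)
      [4,5] "the" : NP/S
  [5,6] "on" : S\N

[0,1] PP  lex  "read"
[1,2] ((N/S)\PP)/PP  lex  "heard"
[2,3] PP  lex  "often"
[1,3] (N/S)\PP  >  k=2
[0,3] N/S  <  k=1
[3,4] S/(NP/S)  lex  "found"
[4,5] NP/S  lex  "the"
[3,5] S  >  k=4
[0,5] N  >  k=3
[5,6] S\N  lex  "on"
[0,6] S  <  k=5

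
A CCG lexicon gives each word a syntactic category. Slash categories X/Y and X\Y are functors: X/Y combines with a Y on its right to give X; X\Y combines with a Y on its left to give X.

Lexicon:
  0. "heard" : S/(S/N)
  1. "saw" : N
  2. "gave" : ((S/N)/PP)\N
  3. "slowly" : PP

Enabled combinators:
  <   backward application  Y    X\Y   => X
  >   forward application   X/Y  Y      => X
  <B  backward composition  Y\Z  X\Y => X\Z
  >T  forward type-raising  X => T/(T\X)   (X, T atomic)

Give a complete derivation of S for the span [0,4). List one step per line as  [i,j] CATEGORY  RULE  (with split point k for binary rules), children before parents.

[0,4] S   >
  [0,1] "heard" : S/(S/N)
  [1,4] S/N   >
    [1,3] (S/N)/PP   <
      [1,2] "saw" : N
      [2,3] "gave" : ((S/N)/PP)\N
    [3,4] "slowly" : PP

[0,1] S/(S/N)  lex  "heard"
[1,2] N  lex  "saw"
[2,3] ((S/N)/PP)\N  lex  "gave"
[1,3] (S/N)/PP  <  k=2
[3,4] PP  lex  "slowly"
[1,4] S/N  >  k=3
[0,4] S  >  k=1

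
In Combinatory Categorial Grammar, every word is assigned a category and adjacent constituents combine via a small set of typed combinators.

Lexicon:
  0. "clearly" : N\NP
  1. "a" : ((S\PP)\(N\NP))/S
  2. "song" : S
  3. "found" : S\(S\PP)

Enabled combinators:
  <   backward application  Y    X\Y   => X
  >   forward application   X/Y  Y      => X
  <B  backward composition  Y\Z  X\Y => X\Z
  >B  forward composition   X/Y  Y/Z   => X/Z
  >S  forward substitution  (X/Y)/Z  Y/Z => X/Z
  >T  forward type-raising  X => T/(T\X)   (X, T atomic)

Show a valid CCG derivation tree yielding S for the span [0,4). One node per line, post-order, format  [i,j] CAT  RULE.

[0,4] S   <
  [0,3] S\PP   <
    [0,1] "clearly" : N\NP
    [1,3] (S\PP)\(N\NP)   >
      [1,2] "a" : ((S\PP)\(N\NP))/S
      [2,3] "song" : S
  [3,4] "found" : S\(S\PP)

[0,1] N\NP  lex  "clearly"
[1,2] ((S\PP)\(N\NP))/S  lex  "a"
[2,3] S  lex  "song"
[1,3] (S\PP)\(N\NP)  >  k=2
[0,3] S\PP  <  k=1
[3,4] S\(S\PP)  lex  "found"
[0,4] S  <  k=3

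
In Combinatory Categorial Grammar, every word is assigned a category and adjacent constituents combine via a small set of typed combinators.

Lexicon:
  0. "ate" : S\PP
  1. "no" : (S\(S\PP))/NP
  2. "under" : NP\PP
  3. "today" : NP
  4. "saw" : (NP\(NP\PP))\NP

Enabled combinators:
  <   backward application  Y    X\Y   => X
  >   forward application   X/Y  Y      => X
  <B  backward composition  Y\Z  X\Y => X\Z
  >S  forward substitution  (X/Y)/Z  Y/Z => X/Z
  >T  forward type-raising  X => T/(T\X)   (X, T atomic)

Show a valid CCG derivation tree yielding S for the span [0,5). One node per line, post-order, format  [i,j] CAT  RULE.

[0,5] S   <
  [0,1] "ate" : S\PP
  [1,5] S\(S\PP)   >
    [1,2] "no" : (S\(S\PP))/NP
    [2,5] NP   <
      [2,3] "under" : NP\PP
      [3,5] NP\(NP\PP)   <
        [3,4] "today" : NP
        [4,5] "saw" : (NP\(NP\PP))\NP

[0,1] S\PP  lex  "ate"
[1,2] (S\(S\PP))/NP  lex  "no"
[2,3] NP\PP  lex  "under"
[3,4] NP  lex  "today"
[4,5] (NP\(NP\PP))\NP  lex  "saw"
[3,5] NP\(NP\PP)  <  k=4
[2,5] NP  <  k=3
[1,5] S\(S\PP)  >  k=2
[0,5] S  <  k=1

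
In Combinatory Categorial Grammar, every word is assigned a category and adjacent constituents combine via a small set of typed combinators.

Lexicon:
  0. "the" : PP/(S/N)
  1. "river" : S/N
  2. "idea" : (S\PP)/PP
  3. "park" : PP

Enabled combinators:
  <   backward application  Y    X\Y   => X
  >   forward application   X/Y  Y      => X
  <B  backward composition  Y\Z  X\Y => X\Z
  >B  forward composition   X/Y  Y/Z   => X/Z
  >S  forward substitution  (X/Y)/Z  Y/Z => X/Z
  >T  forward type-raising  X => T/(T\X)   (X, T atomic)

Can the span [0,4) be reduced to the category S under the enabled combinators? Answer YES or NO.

YES

[0,4] S   <
  [0,2] PP   >
    [0,1] "the" : PP/(S/N)
    [1,2] "river" : S/N
  [2,4] S\PP   >
    [2,3] "idea" : (S\PP)/PP
    [3,4] "park" : PP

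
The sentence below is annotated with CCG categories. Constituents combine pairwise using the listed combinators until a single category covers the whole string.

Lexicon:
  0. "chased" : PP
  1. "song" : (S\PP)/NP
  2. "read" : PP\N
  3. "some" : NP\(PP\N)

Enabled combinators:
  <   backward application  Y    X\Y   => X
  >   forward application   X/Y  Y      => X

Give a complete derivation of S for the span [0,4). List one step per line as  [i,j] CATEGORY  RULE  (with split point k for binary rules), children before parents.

[0,1] PP  lex  "chased"
[1,2] (S\PP)/NP  lex  "song"
[2,3] PP\N  lex  "read"
[3,4] NP\(PP\N)  lex  "some"
[2,4] NP  <  k=3
[1,4] S\PP  >  k=2
[0,4] S  <  k=1

[0,4] S   <
  [0,1] "chased" : PP
  [1,4] S\PP   >
    [1,2] "song" : (S\PP)/NP
    [2,4] NP   <
      [2,3] "read" : PP\N
      [3,4] "some" : NP\(PP\N)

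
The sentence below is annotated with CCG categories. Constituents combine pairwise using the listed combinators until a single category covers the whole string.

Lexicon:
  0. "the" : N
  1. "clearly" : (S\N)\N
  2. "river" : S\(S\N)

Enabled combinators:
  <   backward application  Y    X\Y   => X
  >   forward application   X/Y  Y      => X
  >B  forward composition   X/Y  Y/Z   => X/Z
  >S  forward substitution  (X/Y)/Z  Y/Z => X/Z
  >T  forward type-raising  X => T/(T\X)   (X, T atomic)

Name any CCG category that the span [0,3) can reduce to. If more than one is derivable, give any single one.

S

[0,3] S   <
  [0,2] S\N   <
    [0,1] "the" : N
    [1,2] "clearly" : (S\N)\N
  [2,3] "river" : S\(S\N)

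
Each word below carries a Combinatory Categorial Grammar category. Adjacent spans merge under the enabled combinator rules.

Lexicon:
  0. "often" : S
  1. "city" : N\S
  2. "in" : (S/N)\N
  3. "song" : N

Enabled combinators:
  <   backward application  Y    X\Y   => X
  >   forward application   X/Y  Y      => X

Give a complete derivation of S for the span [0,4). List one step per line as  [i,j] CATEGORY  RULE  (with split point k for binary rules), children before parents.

[0,4] S   >
  [0,3] S/N   <
    [0,2] N   <
      [0,1] "often" : S
      [1,2] "city" : N\S
    [2,3] "in" : (S/N)\N
  [3,4] "song" : N

[0,1] S  lex  "often"
[1,2] N\S  lex  "city"
[0,2] N  <  k=1
[2,3] (S/N)\N  lex  "in"
[0,3] S/N  <  k=2
[3,4] N  lex  "song"
[0,4] S  >  k=3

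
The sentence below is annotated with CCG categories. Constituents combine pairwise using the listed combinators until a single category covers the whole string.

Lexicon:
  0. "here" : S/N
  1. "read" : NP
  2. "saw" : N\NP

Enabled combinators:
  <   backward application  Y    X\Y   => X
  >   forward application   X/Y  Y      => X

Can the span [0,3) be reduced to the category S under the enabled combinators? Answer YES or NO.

YES

[0,3] S   >
  [0,1] "here" : S/N
  [1,3] N   <
    [1,2] "read" : NP
    [2,3] "saw" : N\NP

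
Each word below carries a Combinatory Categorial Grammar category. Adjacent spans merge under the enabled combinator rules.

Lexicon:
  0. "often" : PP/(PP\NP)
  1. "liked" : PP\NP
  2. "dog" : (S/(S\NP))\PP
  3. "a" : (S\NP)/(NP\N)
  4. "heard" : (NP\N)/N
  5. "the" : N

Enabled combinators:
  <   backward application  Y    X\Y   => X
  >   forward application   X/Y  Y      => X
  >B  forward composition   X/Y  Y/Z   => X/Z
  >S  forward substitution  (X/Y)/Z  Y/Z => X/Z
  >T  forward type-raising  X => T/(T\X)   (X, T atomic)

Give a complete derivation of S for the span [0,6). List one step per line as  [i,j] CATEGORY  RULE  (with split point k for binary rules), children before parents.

[0,6] S   >
  [0,3] S/(S\NP)   <
    [0,2] PP   >
      [0,1] "often" : PP/(PP\NP)
      [1,2] "liked" : PP\NP
    [2,3] "dog" : (S/(S\NP))\PP
  [3,6] S\NP   >
    [3,4] "a" : (S\NP)/(NP\N)
    [4,6] NP\N   >
      [4,5] "heard" : (NP\N)/N
      [5,6] "the" : N

[0,1] PP/(PP\NP)  lex  "often"
[1,2] PP\NP  lex  "liked"
[0,2] PP  >  k=1
[2,3] (S/(S\NP))\PP  lex  "dog"
[0,3] S/(S\NP)  <  k=2
[3,4] (S\NP)/(NP\N)  lex  "a"
[4,5] (NP\N)/N  lex  "heard"
[5,6] N  lex  "the"
[4,6] NP\N  >  k=5
[3,6] S\NP  >  k=4
[0,6] S  >  k=3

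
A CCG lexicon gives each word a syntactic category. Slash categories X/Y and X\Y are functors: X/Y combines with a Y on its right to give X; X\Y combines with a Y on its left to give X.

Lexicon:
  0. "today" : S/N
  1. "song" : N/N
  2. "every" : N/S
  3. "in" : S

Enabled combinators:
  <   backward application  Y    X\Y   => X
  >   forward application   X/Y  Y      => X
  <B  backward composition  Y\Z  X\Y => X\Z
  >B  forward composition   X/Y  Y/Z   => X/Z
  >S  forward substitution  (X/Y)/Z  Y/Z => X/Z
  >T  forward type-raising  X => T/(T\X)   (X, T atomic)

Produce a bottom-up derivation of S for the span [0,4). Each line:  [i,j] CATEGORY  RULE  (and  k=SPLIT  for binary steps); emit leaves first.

[0,1] S/N  lex  "today"
[1,2] N/N  lex  "song"
[0,2] S/N  >B  k=1
[2,3] N/S  lex  "every"
[3,4] S  lex  "in"
[2,4] N  >  k=3
[0,4] S  >  k=2

[0,4] S   >
  [0,2] S/N   >B
    [0,1] "today" : S/N
    [1,2] "song" : N/N
  [2,4] N   >
    [2,3] "every" : N/S
    [3,4] "in" : S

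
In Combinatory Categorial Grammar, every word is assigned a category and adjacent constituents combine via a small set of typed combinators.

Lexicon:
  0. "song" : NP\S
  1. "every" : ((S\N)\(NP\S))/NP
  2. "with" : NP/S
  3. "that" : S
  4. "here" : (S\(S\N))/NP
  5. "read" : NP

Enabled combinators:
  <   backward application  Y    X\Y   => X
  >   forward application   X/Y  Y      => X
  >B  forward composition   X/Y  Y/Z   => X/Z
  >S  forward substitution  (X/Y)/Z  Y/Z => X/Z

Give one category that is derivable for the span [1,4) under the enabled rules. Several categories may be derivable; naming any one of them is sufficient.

[0,6] S   <
  [0,4] S\N   <
    [0,1] "song" : NP\S
    [1,4] (S\N)\(NP\S)   >
      [1,2] "every" : ((S\N)\(NP\S))/NP
      [2,4] NP   >
        [2,3] "with" : NP/S
        [3,4] "that" : S
  [4,6] S\(S\N)   >
    [4,5] "here" : (S\(S\N))/NP
    [5,6] "read" : NP

(S\N)\(NP\S)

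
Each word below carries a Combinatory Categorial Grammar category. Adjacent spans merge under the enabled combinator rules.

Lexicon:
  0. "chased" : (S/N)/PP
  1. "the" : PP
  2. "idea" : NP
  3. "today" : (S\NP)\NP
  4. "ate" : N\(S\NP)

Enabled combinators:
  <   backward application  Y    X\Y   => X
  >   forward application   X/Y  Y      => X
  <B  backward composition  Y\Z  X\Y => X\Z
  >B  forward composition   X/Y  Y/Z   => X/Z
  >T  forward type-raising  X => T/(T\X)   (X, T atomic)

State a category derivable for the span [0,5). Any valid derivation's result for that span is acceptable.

S

[0,5] S   >
  [0,2] S/N   >
    [0,1] "chased" : (S/N)/PP
    [1,2] "the" : PP
  [2,5] N   <
    [2,4] S\NP   <
      [2,3] "idea" : NP
      [3,4] "today" : (S\NP)\NP
    [4,5] "ate" : N\(S\NP)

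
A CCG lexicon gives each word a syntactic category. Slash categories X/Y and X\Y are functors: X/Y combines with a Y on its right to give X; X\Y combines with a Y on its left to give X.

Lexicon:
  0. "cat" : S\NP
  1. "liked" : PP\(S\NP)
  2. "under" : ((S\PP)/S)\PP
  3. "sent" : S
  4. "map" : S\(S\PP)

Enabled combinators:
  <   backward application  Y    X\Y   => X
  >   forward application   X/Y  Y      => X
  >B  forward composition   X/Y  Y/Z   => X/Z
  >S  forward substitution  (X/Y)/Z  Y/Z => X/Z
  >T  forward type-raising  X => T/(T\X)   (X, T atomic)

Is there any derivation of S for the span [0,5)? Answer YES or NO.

[0,5] S   <
  [0,4] S\PP   >
    [0,3] (S\PP)/S   <
      [0,2] PP   <
        [0,1] "cat" : S\NP
        [1,2] "liked" : PP\(S\NP)
      [2,3] "under" : ((S\PP)/S)\PP
    [3,4] "sent" : S
  [4,5] "map" : S\(S\PP)

YES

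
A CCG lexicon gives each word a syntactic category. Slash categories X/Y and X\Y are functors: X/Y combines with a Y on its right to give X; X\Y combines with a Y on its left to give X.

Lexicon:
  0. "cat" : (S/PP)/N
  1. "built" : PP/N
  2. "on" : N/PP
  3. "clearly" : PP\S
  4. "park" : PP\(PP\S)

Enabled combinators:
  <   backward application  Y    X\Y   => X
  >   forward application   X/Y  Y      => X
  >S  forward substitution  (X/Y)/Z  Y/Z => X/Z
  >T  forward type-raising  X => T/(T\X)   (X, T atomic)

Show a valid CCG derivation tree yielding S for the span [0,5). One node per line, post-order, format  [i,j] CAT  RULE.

[0,1] (S/PP)/N  lex  "cat"
[1,2] PP/N  lex  "built"
[0,2] S/N  >S  k=1
[2,3] N/PP  lex  "on"
[3,4] PP\S  lex  "clearly"
[4,5] PP\(PP\S)  lex  "park"
[3,5] PP  <  k=4
[2,5] N  >  k=3
[0,5] S  >  k=2

[0,5] S   >
  [0,2] S/N   >S
    [0,1] "cat" : (S/PP)/N
    [1,2] "built" : PP/N
  [2,5] N   >
    [2,3] "on" : N/PP
    [3,5] PP   <
      [3,4] "clearly" : PP\S
      [4,5] "park" : PP\(PP\S)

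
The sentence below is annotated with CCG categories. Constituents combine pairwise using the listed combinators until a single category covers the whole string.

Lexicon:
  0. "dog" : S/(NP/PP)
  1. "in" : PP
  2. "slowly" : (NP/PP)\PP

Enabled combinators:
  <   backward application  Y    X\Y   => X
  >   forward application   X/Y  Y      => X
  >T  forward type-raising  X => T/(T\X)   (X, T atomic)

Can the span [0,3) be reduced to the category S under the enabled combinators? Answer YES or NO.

[0,3] S   >
  [0,1] "dog" : S/(NP/PP)
  [1,3] NP/PP   <
    [1,2] "in" : PP
    [2,3] "slowly" : (NP/PP)\PP

YES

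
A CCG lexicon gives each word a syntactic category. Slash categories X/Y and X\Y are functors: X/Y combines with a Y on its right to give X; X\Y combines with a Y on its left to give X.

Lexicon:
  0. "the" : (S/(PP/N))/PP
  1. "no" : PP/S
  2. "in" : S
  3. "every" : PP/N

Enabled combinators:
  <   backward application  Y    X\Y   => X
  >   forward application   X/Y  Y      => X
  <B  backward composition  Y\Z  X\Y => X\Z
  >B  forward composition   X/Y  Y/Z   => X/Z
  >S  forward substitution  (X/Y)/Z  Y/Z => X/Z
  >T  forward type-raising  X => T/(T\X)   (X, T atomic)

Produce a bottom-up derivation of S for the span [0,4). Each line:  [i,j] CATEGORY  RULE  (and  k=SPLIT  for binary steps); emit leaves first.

[0,4] S   >
  [0,3] S/(PP/N)   >
    [0,1] "the" : (S/(PP/N))/PP
    [1,3] PP   >
      [1,2] "no" : PP/S
      [2,3] "in" : S
  [3,4] "every" : PP/N

[0,1] (S/(PP/N))/PP  lex  "the"
[1,2] PP/S  lex  "no"
[2,3] S  lex  "in"
[1,3] PP  >  k=2
[0,3] S/(PP/N)  >  k=1
[3,4] PP/N  lex  "every"
[0,4] S  >  k=3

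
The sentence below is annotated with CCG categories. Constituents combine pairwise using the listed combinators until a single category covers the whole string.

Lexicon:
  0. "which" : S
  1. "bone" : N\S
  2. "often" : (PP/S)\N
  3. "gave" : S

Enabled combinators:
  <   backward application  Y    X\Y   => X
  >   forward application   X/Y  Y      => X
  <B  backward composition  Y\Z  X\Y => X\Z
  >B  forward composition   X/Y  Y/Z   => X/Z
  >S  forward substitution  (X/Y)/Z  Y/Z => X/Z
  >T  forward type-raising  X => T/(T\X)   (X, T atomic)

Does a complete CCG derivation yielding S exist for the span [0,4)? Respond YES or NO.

NO

S N\S (PP/S)\N S
CKY chart[0,4] = {N/(N\PP), NP/(NP\PP), PP, PP/(PP\PP), PP/(S\S), S/(S\PP)}; S ∉ chart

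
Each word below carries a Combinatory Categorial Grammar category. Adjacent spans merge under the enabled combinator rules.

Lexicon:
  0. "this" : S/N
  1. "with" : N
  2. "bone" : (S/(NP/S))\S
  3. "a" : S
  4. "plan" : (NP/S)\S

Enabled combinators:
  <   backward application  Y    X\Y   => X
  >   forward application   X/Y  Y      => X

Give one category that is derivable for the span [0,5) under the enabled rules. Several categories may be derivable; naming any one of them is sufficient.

[0,5] S   >
  [0,3] S/(NP/S)   <
    [0,2] S   >
      [0,1] "this" : S/N
      [1,2] "with" : N
    [2,3] "bone" : (S/(NP/S))\S
  [3,5] NP/S   <
    [3,4] "a" : S
    [4,5] "plan" : (NP/S)\S

S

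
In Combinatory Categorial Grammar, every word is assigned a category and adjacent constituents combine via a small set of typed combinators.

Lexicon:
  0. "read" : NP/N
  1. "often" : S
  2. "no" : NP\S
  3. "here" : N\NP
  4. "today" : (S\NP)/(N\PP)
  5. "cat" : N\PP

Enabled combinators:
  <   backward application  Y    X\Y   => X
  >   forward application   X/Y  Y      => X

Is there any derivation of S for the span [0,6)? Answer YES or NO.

[0,6] S   <
  [0,4] NP   >
    [0,1] "read" : NP/N
    [1,4] N   <
      [1,3] NP   <
        [1,2] "often" : S
        [2,3] "no" : NP\S
      [3,4] "here" : N\NP
  [4,6] S\NP   >
    [4,5] "today" : (S\NP)/(N\PP)
    [5,6] "cat" : N\PP

YES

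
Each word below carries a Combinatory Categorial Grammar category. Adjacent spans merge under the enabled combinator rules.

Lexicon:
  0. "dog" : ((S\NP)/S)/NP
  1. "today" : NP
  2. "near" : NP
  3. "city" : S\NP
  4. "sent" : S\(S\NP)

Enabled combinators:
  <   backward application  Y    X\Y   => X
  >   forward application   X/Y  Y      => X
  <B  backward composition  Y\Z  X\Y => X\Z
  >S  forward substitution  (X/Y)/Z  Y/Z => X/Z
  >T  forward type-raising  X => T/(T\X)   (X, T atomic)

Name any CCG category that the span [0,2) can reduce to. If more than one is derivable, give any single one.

(S\NP)/S

[0,5] S   <
  [0,4] S\NP   >
    [0,2] (S\NP)/S   >
      [0,1] "dog" : ((S\NP)/S)/NP
      [1,2] "today" : NP
    [2,4] S   >
      [2,3] S/(S\NP)   >T
        [2,3] "near" : NP
      [3,4] "city" : S\NP
  [4,5] "sent" : S\(S\NP)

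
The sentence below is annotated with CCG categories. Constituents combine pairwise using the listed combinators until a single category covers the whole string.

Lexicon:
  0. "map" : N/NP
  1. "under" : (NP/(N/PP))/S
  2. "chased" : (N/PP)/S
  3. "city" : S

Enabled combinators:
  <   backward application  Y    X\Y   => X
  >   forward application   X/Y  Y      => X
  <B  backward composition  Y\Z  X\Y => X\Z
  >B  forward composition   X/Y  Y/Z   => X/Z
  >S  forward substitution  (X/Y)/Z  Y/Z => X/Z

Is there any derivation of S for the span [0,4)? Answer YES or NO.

NO

N/NP (NP/(N/PP))/S (N/PP)/S S
CKY chart[0,4] = {N}; S ∉ chart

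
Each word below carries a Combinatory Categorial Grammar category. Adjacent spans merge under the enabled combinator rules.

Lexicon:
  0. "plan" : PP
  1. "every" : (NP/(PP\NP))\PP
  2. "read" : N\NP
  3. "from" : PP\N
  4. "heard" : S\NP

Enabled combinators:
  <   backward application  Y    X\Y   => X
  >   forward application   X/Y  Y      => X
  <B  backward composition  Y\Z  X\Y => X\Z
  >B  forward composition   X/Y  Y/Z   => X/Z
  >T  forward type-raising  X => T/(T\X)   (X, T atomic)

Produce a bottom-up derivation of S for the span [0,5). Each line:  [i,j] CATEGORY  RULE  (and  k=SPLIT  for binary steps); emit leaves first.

[0,1] PP  lex  "plan"
[1,2] (NP/(PP\NP))\PP  lex  "every"
[0,2] NP/(PP\NP)  <  k=1
[2,3] N\NP  lex  "read"
[3,4] PP\N  lex  "from"
[2,4] PP\NP  <B  k=3
[0,4] NP  >  k=2
[4,5] S\NP  lex  "heard"
[0,5] S  <  k=4

[0,5] S   <
  [0,4] NP   >
    [0,2] NP/(PP\NP)   <
      [0,1] "plan" : PP
      [1,2] "every" : (NP/(PP\NP))\PP
    [2,4] PP\NP   <B
      [2,3] "read" : N\NP
      [3,4] "from" : PP\N
  [4,5] "heard" : S\NP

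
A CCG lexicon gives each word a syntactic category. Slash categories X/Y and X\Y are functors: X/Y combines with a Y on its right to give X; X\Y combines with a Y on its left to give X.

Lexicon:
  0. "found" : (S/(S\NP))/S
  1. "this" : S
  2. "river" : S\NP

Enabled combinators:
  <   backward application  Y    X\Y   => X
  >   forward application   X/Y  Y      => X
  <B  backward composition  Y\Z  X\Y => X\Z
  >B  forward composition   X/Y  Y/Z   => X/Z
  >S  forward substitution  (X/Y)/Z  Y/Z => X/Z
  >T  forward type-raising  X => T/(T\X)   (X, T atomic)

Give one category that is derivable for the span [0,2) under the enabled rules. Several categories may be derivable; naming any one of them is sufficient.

[0,3] S   >
  [0,2] S/(S\NP)   >
    [0,1] "found" : (S/(S\NP))/S
    [1,2] "this" : S
  [2,3] "river" : S\NP

S/(S\NP)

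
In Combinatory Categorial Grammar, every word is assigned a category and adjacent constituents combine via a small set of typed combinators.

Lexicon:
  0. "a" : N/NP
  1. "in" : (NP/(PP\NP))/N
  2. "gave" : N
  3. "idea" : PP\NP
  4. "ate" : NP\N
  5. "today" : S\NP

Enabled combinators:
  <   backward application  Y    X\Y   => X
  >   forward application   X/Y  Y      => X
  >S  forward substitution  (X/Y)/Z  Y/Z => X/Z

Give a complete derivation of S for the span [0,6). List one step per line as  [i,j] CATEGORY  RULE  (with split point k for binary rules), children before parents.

[0,6] S   <
  [0,5] NP   <
    [0,4] N   >
      [0,1] "a" : N/NP
      [1,4] NP   >
        [1,3] NP/(PP\NP)   >
          [1,2] "in" : (NP/(PP\NP))/N
          [2,3] "gave" : N
        [3,4] "idea" : PP\NP
    [4,5] "ate" : NP\N
  [5,6] "today" : S\NP

[0,1] N/NP  lex  "a"
[1,2] (NP/(PP\NP))/N  lex  "in"
[2,3] N  lex  "gave"
[1,3] NP/(PP\NP)  >  k=2
[3,4] PP\NP  lex  "idea"
[1,4] NP  >  k=3
[0,4] N  >  k=1
[4,5] NP\N  lex  "ate"
[0,5] NP  <  k=4
[5,6] S\NP  lex  "today"
[0,6] S  <  k=5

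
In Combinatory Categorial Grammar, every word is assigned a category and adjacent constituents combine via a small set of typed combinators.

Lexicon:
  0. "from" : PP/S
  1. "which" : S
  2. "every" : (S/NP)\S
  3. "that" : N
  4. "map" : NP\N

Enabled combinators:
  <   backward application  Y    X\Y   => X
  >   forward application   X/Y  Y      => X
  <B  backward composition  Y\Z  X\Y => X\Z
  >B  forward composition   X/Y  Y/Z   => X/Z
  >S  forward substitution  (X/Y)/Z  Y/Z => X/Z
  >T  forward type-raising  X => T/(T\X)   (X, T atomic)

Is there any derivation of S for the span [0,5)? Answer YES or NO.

PP/S S (S/NP)\S N NP\N
CKY chart[0,5] = {N/(N\PP), NP/(NP\PP), PP, PP/(NP\NP), PP/(PP\PP), PP/(S\S), S/(S\PP)}; S ∉ chart

NO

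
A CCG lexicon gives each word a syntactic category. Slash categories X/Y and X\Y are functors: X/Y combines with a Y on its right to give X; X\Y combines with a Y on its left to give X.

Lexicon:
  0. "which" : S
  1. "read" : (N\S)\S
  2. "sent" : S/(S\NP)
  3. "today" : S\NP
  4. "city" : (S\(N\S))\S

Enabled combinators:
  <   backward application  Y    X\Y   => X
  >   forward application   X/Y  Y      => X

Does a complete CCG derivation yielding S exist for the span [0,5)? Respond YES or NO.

[0,5] S   <
  [0,2] N\S   <
    [0,1] "which" : S
    [1,2] "read" : (N\S)\S
  [2,5] S\(N\S)   <
    [2,4] S   >
      [2,3] "sent" : S/(S\NP)
      [3,4] "today" : S\NP
    [4,5] "city" : (S\(N\S))\S

YES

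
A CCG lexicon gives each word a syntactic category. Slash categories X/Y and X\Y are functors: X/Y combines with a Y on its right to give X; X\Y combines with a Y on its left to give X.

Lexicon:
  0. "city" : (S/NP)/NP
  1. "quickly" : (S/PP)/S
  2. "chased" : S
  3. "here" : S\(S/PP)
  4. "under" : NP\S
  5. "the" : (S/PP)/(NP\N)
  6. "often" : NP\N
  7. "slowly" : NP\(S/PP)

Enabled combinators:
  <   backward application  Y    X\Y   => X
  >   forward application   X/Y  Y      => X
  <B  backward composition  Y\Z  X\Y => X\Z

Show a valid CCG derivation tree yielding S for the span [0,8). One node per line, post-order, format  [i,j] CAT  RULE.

[0,1] (S/NP)/NP  lex  "city"
[1,2] (S/PP)/S  lex  "quickly"
[2,3] S  lex  "chased"
[1,3] S/PP  >  k=2
[3,4] S\(S/PP)  lex  "here"
[1,4] S  <  k=3
[4,5] NP\S  lex  "under"
[1,5] NP  <  k=4
[0,5] S/NP  >  k=1
[5,6] (S/PP)/(NP\N)  lex  "the"
[6,7] NP\N  lex  "often"
[5,7] S/PP  >  k=6
[7,8] NP\(S/PP)  lex  "slowly"
[5,8] NP  <  k=7
[0,8] S  >  k=5

[0,8] S   >
  [0,5] S/NP   >
    [0,1] "city" : (S/NP)/NP
    [1,5] NP   <
      [1,4] S   <
        [1,3] S/PP   >
          [1,2] "quickly" : (S/PP)/S
          [2,3] "chased" : S
        [3,4] "here" : S\(S/PP)
      [4,5] "under" : NP\S
  [5,8] NP   <
    [5,7] S/PP   >
      [5,6] "the" : (S/PP)/(NP\N)
      [6,7] "often" : NP\N
    [7,8] "slowly" : NP\(S/PP)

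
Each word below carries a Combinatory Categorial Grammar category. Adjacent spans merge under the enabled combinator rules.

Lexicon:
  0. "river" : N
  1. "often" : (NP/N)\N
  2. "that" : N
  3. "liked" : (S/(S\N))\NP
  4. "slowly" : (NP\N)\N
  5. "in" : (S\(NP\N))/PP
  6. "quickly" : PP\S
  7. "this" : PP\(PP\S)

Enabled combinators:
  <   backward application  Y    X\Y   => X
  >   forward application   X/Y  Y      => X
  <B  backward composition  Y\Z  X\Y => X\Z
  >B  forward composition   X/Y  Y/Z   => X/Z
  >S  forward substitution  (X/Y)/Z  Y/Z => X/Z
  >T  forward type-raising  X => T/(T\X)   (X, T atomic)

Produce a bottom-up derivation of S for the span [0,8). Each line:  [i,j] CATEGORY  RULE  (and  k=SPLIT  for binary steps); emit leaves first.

[0,1] N  lex  "river"
[1,2] (NP/N)\N  lex  "often"
[0,2] NP/N  <  k=1
[2,3] N  lex  "that"
[0,3] NP  >  k=2
[3,4] (S/(S\N))\NP  lex  "liked"
[0,4] S/(S\N)  <  k=3
[4,5] (NP\N)\N  lex  "slowly"
[5,6] (S\(NP\N))/PP  lex  "in"
[6,7] PP\S  lex  "quickly"
[7,8] PP\(PP\S)  lex  "this"
[6,8] PP  <  k=7
[5,8] S\(NP\N)  >  k=6
[4,8] S\N  <B  k=5
[0,8] S  >  k=4

[0,8] S   >
  [0,4] S/(S\N)   <
    [0,3] NP   >
      [0,2] NP/N   <
        [0,1] "river" : N
        [1,2] "often" : (NP/N)\N
      [2,3] "that" : N
    [3,4] "liked" : (S/(S\N))\NP
  [4,8] S\N   <B
    [4,5] "slowly" : (NP\N)\N
    [5,8] S\(NP\N)   >
      [5,6] "in" : (S\(NP\N))/PP
      [6,8] PP   <
        [6,7] "quickly" : PP\S
        [7,8] "this" : PP\(PP\S)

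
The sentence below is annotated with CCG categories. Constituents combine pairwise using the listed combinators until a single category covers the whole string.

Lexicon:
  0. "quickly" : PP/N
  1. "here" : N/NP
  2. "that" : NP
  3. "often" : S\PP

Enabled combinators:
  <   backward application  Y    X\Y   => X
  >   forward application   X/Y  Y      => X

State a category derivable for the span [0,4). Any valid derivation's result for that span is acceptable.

[0,4] S   <
  [0,3] PP   >
    [0,1] "quickly" : PP/N
    [1,3] N   >
      [1,2] "here" : N/NP
      [2,3] "that" : NP
  [3,4] "often" : S\PP

S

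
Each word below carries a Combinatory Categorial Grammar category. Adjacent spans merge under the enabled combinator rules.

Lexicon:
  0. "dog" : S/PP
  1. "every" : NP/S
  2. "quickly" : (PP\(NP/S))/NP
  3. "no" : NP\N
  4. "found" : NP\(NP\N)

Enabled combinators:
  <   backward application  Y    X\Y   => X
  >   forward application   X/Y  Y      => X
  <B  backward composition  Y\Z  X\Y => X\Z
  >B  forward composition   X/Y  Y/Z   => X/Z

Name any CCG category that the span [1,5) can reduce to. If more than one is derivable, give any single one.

PP

[0,5] S   >
  [0,1] "dog" : S/PP
  [1,5] PP   <
    [1,2] "every" : NP/S
    [2,5] PP\(NP/S)   >
      [2,3] "quickly" : (PP\(NP/S))/NP
      [3,5] NP   <
        [3,4] "no" : NP\N
        [4,5] "found" : NP\(NP\N)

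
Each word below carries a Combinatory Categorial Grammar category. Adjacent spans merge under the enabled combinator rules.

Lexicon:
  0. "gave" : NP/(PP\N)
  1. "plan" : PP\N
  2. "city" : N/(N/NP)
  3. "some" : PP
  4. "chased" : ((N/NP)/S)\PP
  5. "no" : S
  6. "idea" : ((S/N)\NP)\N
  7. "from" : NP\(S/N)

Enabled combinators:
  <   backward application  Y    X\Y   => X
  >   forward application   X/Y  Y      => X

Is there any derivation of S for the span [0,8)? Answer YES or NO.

NO

NP/(PP\N) PP\N N/(N/NP) PP ((N/NP)/S)\PP S ((S/N)\NP)\N NP\(S/N)
CKY chart[0,8] = {NP}; S ∉ chart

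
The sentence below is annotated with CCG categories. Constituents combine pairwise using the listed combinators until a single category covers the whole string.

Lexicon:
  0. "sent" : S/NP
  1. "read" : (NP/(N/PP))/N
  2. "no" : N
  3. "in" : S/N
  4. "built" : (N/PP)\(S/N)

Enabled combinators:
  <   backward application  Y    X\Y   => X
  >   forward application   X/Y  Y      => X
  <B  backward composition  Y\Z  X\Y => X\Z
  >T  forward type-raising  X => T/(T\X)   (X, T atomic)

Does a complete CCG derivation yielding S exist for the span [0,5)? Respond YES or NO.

YES

[0,5] S   >
  [0,1] "sent" : S/NP
  [1,5] NP   >
    [1,3] NP/(N/PP)   >
      [1,2] "read" : (NP/(N/PP))/N
      [2,3] "no" : N
    [3,5] N/PP   <
      [3,4] "in" : S/N
      [4,5] "built" : (N/PP)\(S/N)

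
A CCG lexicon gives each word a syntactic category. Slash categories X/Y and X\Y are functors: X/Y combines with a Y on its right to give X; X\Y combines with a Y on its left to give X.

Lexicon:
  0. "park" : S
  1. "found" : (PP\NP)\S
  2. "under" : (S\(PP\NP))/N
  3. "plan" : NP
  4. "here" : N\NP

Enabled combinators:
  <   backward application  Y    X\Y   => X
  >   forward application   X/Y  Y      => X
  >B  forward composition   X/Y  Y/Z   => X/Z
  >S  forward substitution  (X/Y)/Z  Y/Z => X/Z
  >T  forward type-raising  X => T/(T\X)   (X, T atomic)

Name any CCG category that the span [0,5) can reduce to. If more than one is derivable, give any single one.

[0,5] S   <
  [0,2] PP\NP   <
    [0,1] "park" : S
    [1,2] "found" : (PP\NP)\S
  [2,5] S\(PP\NP)   >
    [2,3] "under" : (S\(PP\NP))/N
    [3,5] N   >
      [3,4] N/(N\NP)   >T
        [3,4] "plan" : NP
      [4,5] "here" : N\NP

S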